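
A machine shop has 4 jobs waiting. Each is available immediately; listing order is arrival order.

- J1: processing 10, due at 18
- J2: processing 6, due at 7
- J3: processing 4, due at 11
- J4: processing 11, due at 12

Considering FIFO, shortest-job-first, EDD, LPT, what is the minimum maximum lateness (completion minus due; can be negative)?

13

FIFO (arrival order): J1 J2 J3 J4.
J1: 0→10, due 18, lateness -8
J2: 10→16, due 7, lateness 9
J3: 16→20, due 11, lateness 9
J4: 20→31, due 12, lateness 19
Maximum = 19.
SPT (increasing processing time): J3 J2 J1 J4.
J3: 0→4, due 11, lateness -7
J2: 4→10, due 7, lateness 3
J1: 10→20, due 18, lateness 2
J4: 20→31, due 12, lateness 19
Maximum = 19.
EDD (increasing due date): J2 J3 J4 J1.
J2: 0→6, due 7, lateness -1
J3: 6→10, due 11, lateness -1
J4: 10→21, due 12, lateness 9
J1: 21→31, due 18, lateness 13
Maximum = 13.
LPT (decreasing processing time): J4 J1 J2 J3.
J4: 0→11, due 12, lateness -1
J1: 11→21, due 18, lateness 3
J2: 21→27, due 7, lateness 20
J3: 27→31, due 11, lateness 20
Maximum = 20.
FIFO 19, SPT 19, EDD 13, LPT 20 → minimum 13.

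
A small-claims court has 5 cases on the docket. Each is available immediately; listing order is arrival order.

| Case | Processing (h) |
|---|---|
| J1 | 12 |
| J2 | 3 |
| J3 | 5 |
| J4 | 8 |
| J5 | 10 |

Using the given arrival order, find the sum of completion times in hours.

113

FIFO (arrival order): J1 J2 J3 J4 J5.
J1: 0→12
J2: 12→15
J3: 15→20
J4: 20→28
J5: 28→38
Sum = 12+15+20+28+38 = 113.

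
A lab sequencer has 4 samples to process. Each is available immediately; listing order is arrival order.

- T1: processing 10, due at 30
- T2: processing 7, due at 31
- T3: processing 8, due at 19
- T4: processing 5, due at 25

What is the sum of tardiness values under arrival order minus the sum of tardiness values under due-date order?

FIFO (arrival order): T1 T2 T3 T4.
T1: 0→10, due 30, tardiness 0
T2: 10→17, due 31, tardiness 0
T3: 17→25, due 19, tardiness 6
T4: 25→30, due 25, tardiness 5
Sum = 0+0+6+5 = 11.
EDD (increasing due date): T3 T4 T1 T2.
T3: 0→8, due 19, tardiness 0
T4: 8→13, due 25, tardiness 0
T1: 13→23, due 30, tardiness 0
T2: 23→30, due 31, tardiness 0
Sum = 0+0+0+0 = 0.
Difference = 11 − 0 = 11.

11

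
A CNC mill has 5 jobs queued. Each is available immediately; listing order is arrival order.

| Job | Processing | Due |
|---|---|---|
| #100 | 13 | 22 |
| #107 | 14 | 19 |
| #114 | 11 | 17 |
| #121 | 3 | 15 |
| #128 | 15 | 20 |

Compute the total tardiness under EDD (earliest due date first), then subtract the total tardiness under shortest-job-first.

3

EDD (increasing due date): #121 #114 #107 #128 #100.
#121: 0→3, due 15, tardiness 0
#114: 3→14, due 17, tardiness 0
#107: 14→28, due 19, tardiness 9
#128: 28→43, due 20, tardiness 23
#100: 43→56, due 22, tardiness 34
Sum = 0+0+9+23+34 = 66.
SPT (increasing processing time): #121 #114 #100 #107 #128.
#121: 0→3, due 15, tardiness 0
#114: 3→14, due 17, tardiness 0
#100: 14→27, due 22, tardiness 5
#107: 27→41, due 19, tardiness 22
#128: 41→56, due 20, tardiness 36
Sum = 0+0+5+22+36 = 63.
Difference = 66 − 63 = 3.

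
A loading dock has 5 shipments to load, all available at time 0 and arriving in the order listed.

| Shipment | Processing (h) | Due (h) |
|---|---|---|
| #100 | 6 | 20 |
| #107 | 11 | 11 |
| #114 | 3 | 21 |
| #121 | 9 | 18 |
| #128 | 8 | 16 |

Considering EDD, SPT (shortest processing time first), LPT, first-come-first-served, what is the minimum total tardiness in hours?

35

EDD (increasing due date): #107 #128 #121 #100 #114.
#107: 0→11, due 11, tardiness 0
#128: 11→19, due 16, tardiness 3
#121: 19→28, due 18, tardiness 10
#100: 28→34, due 20, tardiness 14
#114: 34→37, due 21, tardiness 16
Sum = 0+3+10+14+16 = 43.
SPT (increasing processing time): #114 #100 #128 #121 #107.
#114: 0→3, due 21, tardiness 0
#100: 3→9, due 20, tardiness 0
#128: 9→17, due 16, tardiness 1
#121: 17→26, due 18, tardiness 8
#107: 26→37, due 11, tardiness 26
Sum = 0+0+1+8+26 = 35.
LPT (decreasing processing time): #107 #121 #128 #100 #114.
#107: 0→11, due 11, tardiness 0
#121: 11→20, due 18, tardiness 2
#128: 20→28, due 16, tardiness 12
#100: 28→34, due 20, tardiness 14
#114: 34→37, due 21, tardiness 16
Sum = 0+2+12+14+16 = 44.
FIFO (arrival order): #100 #107 #114 #121 #128.
#100: 0→6, due 20, tardiness 0
#107: 6→17, due 11, tardiness 6
#114: 17→20, due 21, tardiness 0
#121: 20→29, due 18, tardiness 11
#128: 29→37, due 16, tardiness 21
Sum = 0+6+0+11+21 = 38.
EDD 43, SPT 35, LPT 44, FIFO 38 → minimum 35.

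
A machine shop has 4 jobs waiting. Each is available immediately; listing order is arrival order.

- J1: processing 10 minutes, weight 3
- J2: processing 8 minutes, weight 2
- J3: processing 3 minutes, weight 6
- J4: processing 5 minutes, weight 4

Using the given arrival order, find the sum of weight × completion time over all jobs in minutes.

FIFO (arrival order): J1 J2 J3 J4.
J1: finishes 10, weight 3, w·C = 30
J2: finishes 18, weight 2, w·C = 36
J3: finishes 21, weight 6, w·C = 126
J4: finishes 26, weight 4, w·C = 104
Sum = 30+36+126+104 = 296.

296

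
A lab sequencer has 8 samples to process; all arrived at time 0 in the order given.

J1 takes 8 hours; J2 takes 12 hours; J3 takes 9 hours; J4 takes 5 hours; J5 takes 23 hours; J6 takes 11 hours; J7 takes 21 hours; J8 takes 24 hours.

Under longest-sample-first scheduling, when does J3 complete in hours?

100

LPT (decreasing processing time): J8 J5 J7 J2 J6 J3 J1 J4.
J8: 0→24
J5: 24→47
J7: 47→68
J2: 68→80
J6: 80→91
J3: 91→100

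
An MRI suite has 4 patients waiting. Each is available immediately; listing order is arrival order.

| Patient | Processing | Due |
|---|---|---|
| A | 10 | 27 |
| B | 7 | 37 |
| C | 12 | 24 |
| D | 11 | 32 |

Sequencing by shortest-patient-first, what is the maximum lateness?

SPT (increasing processing time): B A D C.
B: 0→7, due 37, lateness -30
A: 7→17, due 27, lateness -10
D: 17→28, due 32, lateness -4
C: 28→40, due 24, lateness 16
Maximum = 16.

16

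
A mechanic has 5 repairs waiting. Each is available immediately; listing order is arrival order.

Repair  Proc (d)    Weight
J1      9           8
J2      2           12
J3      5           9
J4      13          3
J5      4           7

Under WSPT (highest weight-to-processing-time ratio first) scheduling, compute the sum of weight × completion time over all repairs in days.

423

WSPT (decreasing weight/processing-time ratio): J2 J3 J5 J1 J4.
J2: finishes 2, weight 12, w·C = 24
J3: finishes 7, weight 9, w·C = 63
J5: finishes 11, weight 7, w·C = 77
J1: finishes 20, weight 8, w·C = 160
J4: finishes 33, weight 3, w·C = 99
Sum = 24+63+77+160+99 = 423.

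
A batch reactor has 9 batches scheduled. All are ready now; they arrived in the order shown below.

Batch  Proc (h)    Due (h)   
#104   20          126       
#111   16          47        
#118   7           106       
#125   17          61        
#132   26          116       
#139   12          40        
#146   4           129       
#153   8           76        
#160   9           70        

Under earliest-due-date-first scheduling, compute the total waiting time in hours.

EDD (increasing due date): #139 #111 #125 #160 #153 #118 #132 #104 #146.
#139: waits 0, runs 0→12
#111: waits 12, runs 12→28
#125: waits 28, runs 28→45
#160: waits 45, runs 45→54
#153: waits 54, runs 54→62
#118: waits 62, runs 62→69
#132: waits 69, runs 69→95
#104: waits 95, runs 95→115
#146: waits 115, runs 115→119
Sum = 0+12+28+45+54+62+69+95+115 = 480.

480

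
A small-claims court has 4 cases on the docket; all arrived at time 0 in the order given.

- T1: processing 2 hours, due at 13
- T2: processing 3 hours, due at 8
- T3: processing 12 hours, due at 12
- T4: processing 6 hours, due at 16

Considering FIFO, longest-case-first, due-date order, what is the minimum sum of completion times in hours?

FIFO (arrival order): T1 T2 T3 T4.
T1: 0→2
T2: 2→5
T3: 5→17
T4: 17→23
Sum = 2+5+17+23 = 47.
LPT (decreasing processing time): T3 T4 T2 T1.
T3: 0→12
T4: 12→18
T2: 18→21
T1: 21→23
Sum = 12+18+21+23 = 74.
EDD (increasing due date): T2 T3 T1 T4.
T2: 0→3
T3: 3→15
T1: 15→17
T4: 17→23
Sum = 3+15+17+23 = 58.
FIFO 47, LPT 74, EDD 58 → minimum 47.

47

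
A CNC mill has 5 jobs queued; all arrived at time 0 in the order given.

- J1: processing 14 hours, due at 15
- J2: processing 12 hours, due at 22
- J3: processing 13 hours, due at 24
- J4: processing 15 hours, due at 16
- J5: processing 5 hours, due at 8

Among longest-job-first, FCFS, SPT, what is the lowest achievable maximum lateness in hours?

LPT (decreasing processing time): J4 J1 J3 J2 J5.
J4: 0→15, due 16, lateness -1
J1: 15→29, due 15, lateness 14
J3: 29→42, due 24, lateness 18
J2: 42→54, due 22, lateness 32
J5: 54→59, due 8, lateness 51
Maximum = 51.
FIFO (arrival order): J1 J2 J3 J4 J5.
J1: 0→14, due 15, lateness -1
J2: 14→26, due 22, lateness 4
J3: 26→39, due 24, lateness 15
J4: 39→54, due 16, lateness 38
J5: 54→59, due 8, lateness 51
Maximum = 51.
SPT (increasing processing time): J5 J2 J3 J1 J4.
J5: 0→5, due 8, lateness -3
J2: 5→17, due 22, lateness -5
J3: 17→30, due 24, lateness 6
J1: 30→44, due 15, lateness 29
J4: 44→59, due 16, lateness 43
Maximum = 43.
LPT 51, FIFO 51, SPT 43 → minimum 43.

43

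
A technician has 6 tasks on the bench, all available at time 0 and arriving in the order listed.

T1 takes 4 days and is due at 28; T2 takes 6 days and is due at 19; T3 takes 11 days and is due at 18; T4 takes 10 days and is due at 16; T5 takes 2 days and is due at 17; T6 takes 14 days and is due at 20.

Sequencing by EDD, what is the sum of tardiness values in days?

57

EDD (increasing due date): T4 T5 T3 T2 T6 T1.
T4: 0→10, due 16, tardiness 0
T5: 10→12, due 17, tardiness 0
T3: 12→23, due 18, tardiness 5
T2: 23→29, due 19, tardiness 10
T6: 29→43, due 20, tardiness 23
T1: 43→47, due 28, tardiness 19
Sum = 0+0+5+10+23+19 = 57.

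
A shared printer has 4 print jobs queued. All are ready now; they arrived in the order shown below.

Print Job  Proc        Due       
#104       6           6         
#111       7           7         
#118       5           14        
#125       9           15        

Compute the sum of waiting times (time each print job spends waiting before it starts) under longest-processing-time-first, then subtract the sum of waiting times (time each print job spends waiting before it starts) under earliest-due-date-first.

10

LPT (decreasing processing time): #125 #111 #104 #118.
#125: waits 0, runs 0→9
#111: waits 9, runs 9→16
#104: waits 16, runs 16→22
#118: waits 22, runs 22→27
Sum = 0+9+16+22 = 47.
EDD (increasing due date): #104 #111 #118 #125.
#104: waits 0, runs 0→6
#111: waits 6, runs 6→13
#118: waits 13, runs 13→18
#125: waits 18, runs 18→27
Sum = 0+6+13+18 = 37.
Difference = 47 − 37 = 10.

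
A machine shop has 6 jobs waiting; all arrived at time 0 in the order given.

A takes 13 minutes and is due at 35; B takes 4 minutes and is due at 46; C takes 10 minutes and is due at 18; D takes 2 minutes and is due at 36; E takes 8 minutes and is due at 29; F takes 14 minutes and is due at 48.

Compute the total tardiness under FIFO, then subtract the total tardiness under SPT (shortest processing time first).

9

FIFO (arrival order): A B C D E F.
A: 0→13, due 35, tardiness 0
B: 13→17, due 46, tardiness 0
C: 17→27, due 18, tardiness 9
D: 27→29, due 36, tardiness 0
E: 29→37, due 29, tardiness 8
F: 37→51, due 48, tardiness 3
Sum = 0+0+9+0+8+3 = 20.
SPT (increasing processing time): D B E C A F.
D: 0→2, due 36, tardiness 0
B: 2→6, due 46, tardiness 0
E: 6→14, due 29, tardiness 0
C: 14→24, due 18, tardiness 6
A: 24→37, due 35, tardiness 2
F: 37→51, due 48, tardiness 3
Sum = 0+0+0+6+2+3 = 11.
Difference = 20 − 11 = 9.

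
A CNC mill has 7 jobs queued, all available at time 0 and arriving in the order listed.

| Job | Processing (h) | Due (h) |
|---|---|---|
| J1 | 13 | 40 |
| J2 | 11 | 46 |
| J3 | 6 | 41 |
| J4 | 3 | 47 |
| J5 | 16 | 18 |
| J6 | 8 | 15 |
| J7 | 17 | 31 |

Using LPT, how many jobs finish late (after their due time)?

6

LPT (decreasing processing time): J7 J5 J1 J2 J6 J3 J4.
J7: 0→17, due 31, tardiness 0
J5: 17→33, due 18, tardiness 15
J1: 33→46, due 40, tardiness 6
J2: 46→57, due 46, tardiness 11
J6: 57→65, due 15, tardiness 50
J3: 65→71, due 41, tardiness 30
J4: 71→74, due 47, tardiness 27
Late jobs: 6.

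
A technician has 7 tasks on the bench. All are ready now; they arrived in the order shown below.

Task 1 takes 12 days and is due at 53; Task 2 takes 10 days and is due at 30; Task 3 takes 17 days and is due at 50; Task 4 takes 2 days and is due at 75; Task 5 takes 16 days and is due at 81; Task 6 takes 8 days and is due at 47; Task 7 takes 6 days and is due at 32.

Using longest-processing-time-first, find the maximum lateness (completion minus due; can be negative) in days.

LPT (decreasing processing time): Task 3 Task 5 Task 1 Task 2 Task 6 Task 7 Task 4.
Task 3: 0→17, due 50, lateness -33
Task 5: 17→33, due 81, lateness -48
Task 1: 33→45, due 53, lateness -8
Task 2: 45→55, due 30, lateness 25
Task 6: 55→63, due 47, lateness 16
Task 7: 63→69, due 32, lateness 37
Task 4: 69→71, due 75, lateness -4
Maximum = 37.

37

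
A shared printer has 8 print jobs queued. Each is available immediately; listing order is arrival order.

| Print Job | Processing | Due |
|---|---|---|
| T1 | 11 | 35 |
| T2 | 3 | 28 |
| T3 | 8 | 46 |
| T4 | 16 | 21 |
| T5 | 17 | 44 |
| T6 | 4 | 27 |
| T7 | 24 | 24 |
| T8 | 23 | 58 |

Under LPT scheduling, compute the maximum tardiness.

78

LPT (decreasing processing time): T7 T8 T5 T4 T1 T3 T6 T2.
T7: 0→24, due 24, tardiness 0
T8: 24→47, due 58, tardiness 0
T5: 47→64, due 44, tardiness 20
T4: 64→80, due 21, tardiness 59
T1: 80→91, due 35, tardiness 56
T3: 91→99, due 46, tardiness 53
T6: 99→103, due 27, tardiness 76
T2: 103→106, due 28, tardiness 78
Maximum = 78.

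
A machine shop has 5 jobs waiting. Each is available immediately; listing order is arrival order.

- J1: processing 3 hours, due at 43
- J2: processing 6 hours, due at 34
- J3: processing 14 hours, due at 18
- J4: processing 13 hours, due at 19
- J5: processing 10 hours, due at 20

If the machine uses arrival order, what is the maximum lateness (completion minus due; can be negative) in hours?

FIFO (arrival order): J1 J2 J3 J4 J5.
J1: 0→3, due 43, lateness -40
J2: 3→9, due 34, lateness -25
J3: 9→23, due 18, lateness 5
J4: 23→36, due 19, lateness 17
J5: 36→46, due 20, lateness 26
Maximum = 26.

26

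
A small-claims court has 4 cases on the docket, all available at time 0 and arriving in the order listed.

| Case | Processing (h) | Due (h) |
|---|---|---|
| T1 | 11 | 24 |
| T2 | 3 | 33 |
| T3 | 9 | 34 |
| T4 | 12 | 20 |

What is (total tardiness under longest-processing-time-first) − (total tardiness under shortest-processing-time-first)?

LPT (decreasing processing time): T4 T1 T3 T2.
T4: 0→12, due 20, tardiness 0
T1: 12→23, due 24, tardiness 0
T3: 23→32, due 34, tardiness 0
T2: 32→35, due 33, tardiness 2
Sum = 0+0+0+2 = 2.
SPT (increasing processing time): T2 T3 T1 T4.
T2: 0→3, due 33, tardiness 0
T3: 3→12, due 34, tardiness 0
T1: 12→23, due 24, tardiness 0
T4: 23→35, due 20, tardiness 15
Sum = 0+0+0+15 = 15.
Difference = 2 − 15 = -13.

-13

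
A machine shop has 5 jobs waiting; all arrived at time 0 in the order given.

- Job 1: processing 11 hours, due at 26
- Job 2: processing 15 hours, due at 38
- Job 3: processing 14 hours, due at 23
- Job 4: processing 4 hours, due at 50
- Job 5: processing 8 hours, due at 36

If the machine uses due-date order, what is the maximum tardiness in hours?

10

EDD (increasing due date): Job 3 Job 1 Job 5 Job 2 Job 4.
Job 3: 0→14, due 23, tardiness 0
Job 1: 14→25, due 26, tardiness 0
Job 5: 25→33, due 36, tardiness 0
Job 2: 33→48, due 38, tardiness 10
Job 4: 48→52, due 50, tardiness 2
Maximum = 10.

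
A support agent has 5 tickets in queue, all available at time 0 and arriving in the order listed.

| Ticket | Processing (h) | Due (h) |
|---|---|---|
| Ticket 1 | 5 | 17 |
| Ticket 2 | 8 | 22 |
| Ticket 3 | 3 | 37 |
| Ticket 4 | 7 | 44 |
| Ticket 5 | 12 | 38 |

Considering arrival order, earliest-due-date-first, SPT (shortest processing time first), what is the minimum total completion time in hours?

84

FIFO (arrival order): Ticket 1 Ticket 2 Ticket 3 Ticket 4 Ticket 5.
Ticket 1: 0→5
Ticket 2: 5→13
Ticket 3: 13→16
Ticket 4: 16→23
Ticket 5: 23→35
Sum = 5+13+16+23+35 = 92.
EDD (increasing due date): Ticket 1 Ticket 2 Ticket 3 Ticket 5 Ticket 4.
Ticket 1: 0→5
Ticket 2: 5→13
Ticket 3: 13→16
Ticket 5: 16→28
Ticket 4: 28→35
Sum = 5+13+16+28+35 = 97.
SPT (increasing processing time): Ticket 3 Ticket 1 Ticket 4 Ticket 2 Ticket 5.
Ticket 3: 0→3
Ticket 1: 3→8
Ticket 4: 8→15
Ticket 2: 15→23
Ticket 5: 23→35
Sum = 3+8+15+23+35 = 84.
FIFO 92, EDD 97, SPT 84 → minimum 84.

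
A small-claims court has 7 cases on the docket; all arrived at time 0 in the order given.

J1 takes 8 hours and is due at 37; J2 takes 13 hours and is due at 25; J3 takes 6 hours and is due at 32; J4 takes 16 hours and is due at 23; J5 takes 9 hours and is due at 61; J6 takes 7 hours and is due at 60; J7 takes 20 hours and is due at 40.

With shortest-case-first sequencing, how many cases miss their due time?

SPT (increasing processing time): J3 J6 J1 J5 J2 J4 J7.
J3: 0→6, due 32, tardiness 0
J6: 6→13, due 60, tardiness 0
J1: 13→21, due 37, tardiness 0
J5: 21→30, due 61, tardiness 0
J2: 30→43, due 25, tardiness 18
J4: 43→59, due 23, tardiness 36
J7: 59→79, due 40, tardiness 39
Late cases: 3.

3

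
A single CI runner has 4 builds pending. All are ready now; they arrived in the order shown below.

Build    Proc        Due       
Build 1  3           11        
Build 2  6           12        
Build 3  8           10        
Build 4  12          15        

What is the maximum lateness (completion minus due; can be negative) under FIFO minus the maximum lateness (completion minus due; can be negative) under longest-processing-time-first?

-4

FIFO (arrival order): Build 1 Build 2 Build 3 Build 4.
Build 1: 0→3, due 11, lateness -8
Build 2: 3→9, due 12, lateness -3
Build 3: 9→17, due 10, lateness 7
Build 4: 17→29, due 15, lateness 14
Maximum = 14.
LPT (decreasing processing time): Build 4 Build 3 Build 2 Build 1.
Build 4: 0→12, due 15, lateness -3
Build 3: 12→20, due 10, lateness 10
Build 2: 20→26, due 12, lateness 14
Build 1: 26→29, due 11, lateness 18
Maximum = 18.
Difference = 14 − 18 = -4.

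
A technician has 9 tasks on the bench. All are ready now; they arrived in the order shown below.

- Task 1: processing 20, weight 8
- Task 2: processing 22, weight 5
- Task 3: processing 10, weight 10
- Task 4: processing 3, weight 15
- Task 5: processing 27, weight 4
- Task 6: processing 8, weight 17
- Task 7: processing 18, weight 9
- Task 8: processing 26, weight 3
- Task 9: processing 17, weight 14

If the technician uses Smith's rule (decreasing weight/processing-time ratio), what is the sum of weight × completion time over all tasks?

3529

WSPT (decreasing weight/processing-time ratio): Task 4 Task 6 Task 3 Task 9 Task 7 Task 1 Task 2 Task 5 Task 8.
Task 4: finishes 3, weight 15, w·C = 45
Task 6: finishes 11, weight 17, w·C = 187
Task 3: finishes 21, weight 10, w·C = 210
Task 9: finishes 38, weight 14, w·C = 532
Task 7: finishes 56, weight 9, w·C = 504
Task 1: finishes 76, weight 8, w·C = 608
Task 2: finishes 98, weight 5, w·C = 490
Task 5: finishes 125, weight 4, w·C = 500
Task 8: finishes 151, weight 3, w·C = 453
Sum = 45+187+210+532+504+608+490+500+453 = 3529.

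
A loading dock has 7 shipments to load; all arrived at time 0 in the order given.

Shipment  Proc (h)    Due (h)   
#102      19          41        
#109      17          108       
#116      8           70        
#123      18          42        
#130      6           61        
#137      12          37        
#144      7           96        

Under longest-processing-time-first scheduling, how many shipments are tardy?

LPT (decreasing processing time): #102 #123 #109 #137 #116 #144 #130.
#102: 0→19, due 41, tardiness 0
#123: 19→37, due 42, tardiness 0
#109: 37→54, due 108, tardiness 0
#137: 54→66, due 37, tardiness 29
#116: 66→74, due 70, tardiness 4
#144: 74→81, due 96, tardiness 0
#130: 81→87, due 61, tardiness 26
Late shipments: 3.

3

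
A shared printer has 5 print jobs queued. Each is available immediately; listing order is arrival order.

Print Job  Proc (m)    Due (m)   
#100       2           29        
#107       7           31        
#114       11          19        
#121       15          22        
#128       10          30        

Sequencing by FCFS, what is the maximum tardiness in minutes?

FIFO (arrival order): #100 #107 #114 #121 #128.
#100: 0→2, due 29, tardiness 0
#107: 2→9, due 31, tardiness 0
#114: 9→20, due 19, tardiness 1
#121: 20→35, due 22, tardiness 13
#128: 35→45, due 30, tardiness 15
Maximum = 15.

15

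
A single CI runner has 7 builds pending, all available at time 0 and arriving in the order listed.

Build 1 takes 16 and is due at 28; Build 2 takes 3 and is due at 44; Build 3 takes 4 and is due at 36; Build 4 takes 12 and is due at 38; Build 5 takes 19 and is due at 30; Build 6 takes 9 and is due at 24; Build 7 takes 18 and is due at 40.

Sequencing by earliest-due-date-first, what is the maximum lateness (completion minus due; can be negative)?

38

EDD (increasing due date): Build 6 Build 1 Build 5 Build 3 Build 4 Build 7 Build 2.
Build 6: 0→9, due 24, lateness -15
Build 1: 9→25, due 28, lateness -3
Build 5: 25→44, due 30, lateness 14
Build 3: 44→48, due 36, lateness 12
Build 4: 48→60, due 38, lateness 22
Build 7: 60→78, due 40, lateness 38
Build 2: 78→81, due 44, lateness 37
Maximum = 38.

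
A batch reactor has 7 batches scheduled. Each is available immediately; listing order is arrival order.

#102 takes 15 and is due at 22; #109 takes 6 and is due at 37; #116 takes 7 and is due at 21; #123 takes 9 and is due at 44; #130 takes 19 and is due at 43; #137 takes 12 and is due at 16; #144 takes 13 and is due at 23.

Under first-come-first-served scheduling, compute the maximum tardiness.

FIFO (arrival order): #102 #109 #116 #123 #130 #137 #144.
#102: 0→15, due 22, tardiness 0
#109: 15→21, due 37, tardiness 0
#116: 21→28, due 21, tardiness 7
#123: 28→37, due 44, tardiness 0
#130: 37→56, due 43, tardiness 13
#137: 56→68, due 16, tardiness 52
#144: 68→81, due 23, tardiness 58
Maximum = 58.

58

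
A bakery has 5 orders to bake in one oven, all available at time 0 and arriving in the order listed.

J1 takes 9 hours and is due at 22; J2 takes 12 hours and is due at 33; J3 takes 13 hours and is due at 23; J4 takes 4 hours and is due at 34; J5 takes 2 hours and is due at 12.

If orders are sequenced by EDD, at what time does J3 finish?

EDD (increasing due date): J5 J1 J3 J2 J4.
J5: 0→2
J1: 2→11
J3: 11→24

24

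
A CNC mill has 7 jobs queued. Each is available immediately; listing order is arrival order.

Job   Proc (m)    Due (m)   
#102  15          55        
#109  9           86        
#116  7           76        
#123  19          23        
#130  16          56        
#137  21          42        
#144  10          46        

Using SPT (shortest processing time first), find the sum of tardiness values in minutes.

109

SPT (increasing processing time): #116 #109 #144 #102 #130 #123 #137.
#116: 0→7, due 76, tardiness 0
#109: 7→16, due 86, tardiness 0
#144: 16→26, due 46, tardiness 0
#102: 26→41, due 55, tardiness 0
#130: 41→57, due 56, tardiness 1
#123: 57→76, due 23, tardiness 53
#137: 76→97, due 42, tardiness 55
Sum = 0+0+0+0+1+53+55 = 109.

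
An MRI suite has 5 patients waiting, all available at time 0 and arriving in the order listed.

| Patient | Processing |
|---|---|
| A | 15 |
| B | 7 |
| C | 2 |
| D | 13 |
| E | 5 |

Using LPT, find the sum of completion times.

LPT (decreasing processing time): A D B E C.
A: 0→15
D: 15→28
B: 28→35
E: 35→40
C: 40→42
Sum = 15+28+35+40+42 = 160.

160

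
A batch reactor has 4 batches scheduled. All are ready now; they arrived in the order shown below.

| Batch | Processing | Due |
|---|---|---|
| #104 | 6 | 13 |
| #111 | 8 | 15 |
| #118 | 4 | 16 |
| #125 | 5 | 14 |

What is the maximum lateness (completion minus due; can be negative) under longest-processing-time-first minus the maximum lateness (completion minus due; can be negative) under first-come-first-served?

-2

LPT (decreasing processing time): #111 #104 #125 #118.
#111: 0→8, due 15, lateness -7
#104: 8→14, due 13, lateness 1
#125: 14→19, due 14, lateness 5
#118: 19→23, due 16, lateness 7
Maximum = 7.
FIFO (arrival order): #104 #111 #118 #125.
#104: 0→6, due 13, lateness -7
#111: 6→14, due 15, lateness -1
#118: 14→18, due 16, lateness 2
#125: 18→23, due 14, lateness 9
Maximum = 9.
Difference = 7 − 9 = -2.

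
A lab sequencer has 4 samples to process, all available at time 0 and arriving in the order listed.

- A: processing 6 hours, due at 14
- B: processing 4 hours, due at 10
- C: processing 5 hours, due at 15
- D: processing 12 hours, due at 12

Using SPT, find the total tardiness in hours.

16

SPT (increasing processing time): B C A D.
B: 0→4, due 10, tardiness 0
C: 4→9, due 15, tardiness 0
A: 9→15, due 14, tardiness 1
D: 15→27, due 12, tardiness 15
Sum = 0+0+1+15 = 16.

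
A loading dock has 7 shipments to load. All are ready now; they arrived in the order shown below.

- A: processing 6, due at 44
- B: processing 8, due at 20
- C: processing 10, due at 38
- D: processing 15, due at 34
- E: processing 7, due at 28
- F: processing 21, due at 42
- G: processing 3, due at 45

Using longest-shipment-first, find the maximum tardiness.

LPT (decreasing processing time): F D C B E A G.
F: 0→21, due 42, tardiness 0
D: 21→36, due 34, tardiness 2
C: 36→46, due 38, tardiness 8
B: 46→54, due 20, tardiness 34
E: 54→61, due 28, tardiness 33
A: 61→67, due 44, tardiness 23
G: 67→70, due 45, tardiness 25
Maximum = 34.

34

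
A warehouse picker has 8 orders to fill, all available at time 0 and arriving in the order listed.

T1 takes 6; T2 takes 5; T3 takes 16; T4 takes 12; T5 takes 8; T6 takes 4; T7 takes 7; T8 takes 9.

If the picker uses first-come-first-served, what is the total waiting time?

239

FIFO (arrival order): T1 T2 T3 T4 T5 T6 T7 T8.
T1: waits 0, runs 0→6
T2: waits 6, runs 6→11
T3: waits 11, runs 11→27
T4: waits 27, runs 27→39
T5: waits 39, runs 39→47
T6: waits 47, runs 47→51
T7: waits 51, runs 51→58
T8: waits 58, runs 58→67
Sum = 0+6+11+27+39+47+51+58 = 239.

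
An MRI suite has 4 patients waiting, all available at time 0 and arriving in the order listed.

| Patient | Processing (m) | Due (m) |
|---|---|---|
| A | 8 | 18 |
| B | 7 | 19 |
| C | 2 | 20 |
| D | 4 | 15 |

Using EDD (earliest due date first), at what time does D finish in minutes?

EDD (increasing due date): D A B C.
D: 0→4

4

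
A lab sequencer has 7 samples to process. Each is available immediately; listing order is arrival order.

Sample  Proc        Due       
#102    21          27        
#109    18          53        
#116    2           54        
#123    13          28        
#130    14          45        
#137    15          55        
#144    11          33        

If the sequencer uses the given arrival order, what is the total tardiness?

138

FIFO (arrival order): #102 #109 #116 #123 #130 #137 #144.
#102: 0→21, due 27, tardiness 0
#109: 21→39, due 53, tardiness 0
#116: 39→41, due 54, tardiness 0
#123: 41→54, due 28, tardiness 26
#130: 54→68, due 45, tardiness 23
#137: 68→83, due 55, tardiness 28
#144: 83→94, due 33, tardiness 61
Sum = 0+0+0+26+23+28+61 = 138.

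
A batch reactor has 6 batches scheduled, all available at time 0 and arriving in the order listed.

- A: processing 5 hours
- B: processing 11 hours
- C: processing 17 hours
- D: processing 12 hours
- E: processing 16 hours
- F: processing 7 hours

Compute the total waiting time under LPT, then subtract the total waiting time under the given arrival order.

54

LPT (decreasing processing time): C E D B F A.
C: waits 0, runs 0→17
E: waits 17, runs 17→33
D: waits 33, runs 33→45
B: waits 45, runs 45→56
F: waits 56, runs 56→63
A: waits 63, runs 63→68
Sum = 0+17+33+45+56+63 = 214.
FIFO (arrival order): A B C D E F.
A: waits 0, runs 0→5
B: waits 5, runs 5→16
C: waits 16, runs 16→33
D: waits 33, runs 33→45
E: waits 45, runs 45→61
F: waits 61, runs 61→68
Sum = 0+5+16+33+45+61 = 160.
Difference = 214 − 160 = 54.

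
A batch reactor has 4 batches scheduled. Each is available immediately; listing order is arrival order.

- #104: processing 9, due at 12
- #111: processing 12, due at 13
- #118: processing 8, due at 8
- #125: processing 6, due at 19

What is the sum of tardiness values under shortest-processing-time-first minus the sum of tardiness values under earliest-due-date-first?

2

SPT (increasing processing time): #125 #118 #104 #111.
#125: 0→6, due 19, tardiness 0
#118: 6→14, due 8, tardiness 6
#104: 14→23, due 12, tardiness 11
#111: 23→35, due 13, tardiness 22
Sum = 0+6+11+22 = 39.
EDD (increasing due date): #118 #104 #111 #125.
#118: 0→8, due 8, tardiness 0
#104: 8→17, due 12, tardiness 5
#111: 17→29, due 13, tardiness 16
#125: 29→35, due 19, tardiness 16
Sum = 0+5+16+16 = 37.
Difference = 39 − 37 = 2.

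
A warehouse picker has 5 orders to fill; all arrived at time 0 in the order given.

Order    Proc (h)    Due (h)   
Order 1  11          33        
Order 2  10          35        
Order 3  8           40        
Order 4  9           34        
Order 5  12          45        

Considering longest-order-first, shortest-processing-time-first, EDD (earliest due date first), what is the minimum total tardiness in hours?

LPT (decreasing processing time): Order 5 Order 1 Order 2 Order 4 Order 3.
Order 5: 0→12, due 45, tardiness 0
Order 1: 12→23, due 33, tardiness 0
Order 2: 23→33, due 35, tardiness 0
Order 4: 33→42, due 34, tardiness 8
Order 3: 42→50, due 40, tardiness 10
Sum = 0+0+0+8+10 = 18.
SPT (increasing processing time): Order 3 Order 4 Order 2 Order 1 Order 5.
Order 3: 0→8, due 40, tardiness 0
Order 4: 8→17, due 34, tardiness 0
Order 2: 17→27, due 35, tardiness 0
Order 1: 27→38, due 33, tardiness 5
Order 5: 38→50, due 45, tardiness 5
Sum = 0+0+0+5+5 = 10.
EDD (increasing due date): Order 1 Order 4 Order 2 Order 3 Order 5.
Order 1: 0→11, due 33, tardiness 0
Order 4: 11→20, due 34, tardiness 0
Order 2: 20→30, due 35, tardiness 0
Order 3: 30→38, due 40, tardiness 0
Order 5: 38→50, due 45, tardiness 5
Sum = 0+0+0+0+5 = 5.
LPT 18, SPT 10, EDD 5 → minimum 5.

5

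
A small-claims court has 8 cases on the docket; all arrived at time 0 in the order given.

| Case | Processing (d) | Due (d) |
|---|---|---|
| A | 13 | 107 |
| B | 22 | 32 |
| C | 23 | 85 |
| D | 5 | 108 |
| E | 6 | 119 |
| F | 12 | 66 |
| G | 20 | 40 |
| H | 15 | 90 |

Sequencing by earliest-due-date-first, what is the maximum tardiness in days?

2

EDD (increasing due date): B G F C H A D E.
B: 0→22, due 32, tardiness 0
G: 22→42, due 40, tardiness 2
F: 42→54, due 66, tardiness 0
C: 54→77, due 85, tardiness 0
H: 77→92, due 90, tardiness 2
A: 92→105, due 107, tardiness 0
D: 105→110, due 108, tardiness 2
E: 110→116, due 119, tardiness 0
Maximum = 2.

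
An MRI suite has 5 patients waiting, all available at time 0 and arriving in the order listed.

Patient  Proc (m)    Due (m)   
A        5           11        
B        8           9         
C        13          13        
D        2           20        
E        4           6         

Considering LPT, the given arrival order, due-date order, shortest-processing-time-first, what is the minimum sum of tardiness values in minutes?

29

LPT (decreasing processing time): C B A E D.
C: 0→13, due 13, tardiness 0
B: 13→21, due 9, tardiness 12
A: 21→26, due 11, tardiness 15
E: 26→30, due 6, tardiness 24
D: 30→32, due 20, tardiness 12
Sum = 0+12+15+24+12 = 63.
FIFO (arrival order): A B C D E.
A: 0→5, due 11, tardiness 0
B: 5→13, due 9, tardiness 4
C: 13→26, due 13, tardiness 13
D: 26→28, due 20, tardiness 8
E: 28→32, due 6, tardiness 26
Sum = 0+4+13+8+26 = 51.
EDD (increasing due date): E B A C D.
E: 0→4, due 6, tardiness 0
B: 4→12, due 9, tardiness 3
A: 12→17, due 11, tardiness 6
C: 17→30, due 13, tardiness 17
D: 30→32, due 20, tardiness 12
Sum = 0+3+6+17+12 = 38.
SPT (increasing processing time): D E A B C.
D: 0→2, due 20, tardiness 0
E: 2→6, due 6, tardiness 0
A: 6→11, due 11, tardiness 0
B: 11→19, due 9, tardiness 10
C: 19→32, due 13, tardiness 19
Sum = 0+0+0+10+19 = 29.
LPT 63, FIFO 51, EDD 38, SPT 29 → minimum 29.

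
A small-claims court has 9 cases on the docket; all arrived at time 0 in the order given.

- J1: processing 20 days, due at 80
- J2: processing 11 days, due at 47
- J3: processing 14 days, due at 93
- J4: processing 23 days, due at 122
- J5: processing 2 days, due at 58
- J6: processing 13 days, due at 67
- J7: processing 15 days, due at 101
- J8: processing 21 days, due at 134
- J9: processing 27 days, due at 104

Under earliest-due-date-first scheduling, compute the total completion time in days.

604

EDD (increasing due date): J2 J5 J6 J1 J3 J7 J9 J4 J8.
J2: 0→11
J5: 11→13
J6: 13→26
J1: 26→46
J3: 46→60
J7: 60→75
J9: 75→102
J4: 102→125
J8: 125→146
Sum = 11+13+26+46+60+75+102+125+146 = 604.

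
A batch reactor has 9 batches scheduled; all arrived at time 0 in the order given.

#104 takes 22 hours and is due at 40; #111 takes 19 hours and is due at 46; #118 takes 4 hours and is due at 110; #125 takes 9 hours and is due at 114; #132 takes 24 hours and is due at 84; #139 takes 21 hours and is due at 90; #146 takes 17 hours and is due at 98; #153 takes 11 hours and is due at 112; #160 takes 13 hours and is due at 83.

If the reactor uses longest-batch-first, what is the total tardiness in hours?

LPT (decreasing processing time): #132 #104 #139 #111 #146 #160 #153 #125 #118.
#132: 0→24, due 84, tardiness 0
#104: 24→46, due 40, tardiness 6
#139: 46→67, due 90, tardiness 0
#111: 67→86, due 46, tardiness 40
#146: 86→103, due 98, tardiness 5
#160: 103→116, due 83, tardiness 33
#153: 116→127, due 112, tardiness 15
#125: 127→136, due 114, tardiness 22
#118: 136→140, due 110, tardiness 30
Sum = 0+6+0+40+5+33+15+22+30 = 151.

151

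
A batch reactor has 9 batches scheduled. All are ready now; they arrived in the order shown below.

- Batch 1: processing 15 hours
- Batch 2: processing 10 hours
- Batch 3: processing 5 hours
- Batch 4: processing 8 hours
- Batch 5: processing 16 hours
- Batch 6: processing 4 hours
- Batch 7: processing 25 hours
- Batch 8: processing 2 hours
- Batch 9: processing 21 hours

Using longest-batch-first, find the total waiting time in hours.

LPT (decreasing processing time): Batch 7 Batch 9 Batch 5 Batch 1 Batch 2 Batch 4 Batch 3 Batch 6 Batch 8.
Batch 7: waits 0, runs 0→25
Batch 9: waits 25, runs 25→46
Batch 5: waits 46, runs 46→62
Batch 1: waits 62, runs 62→77
Batch 2: waits 77, runs 77→87
Batch 4: waits 87, runs 87→95
Batch 3: waits 95, runs 95→100
Batch 6: waits 100, runs 100→104
Batch 8: waits 104, runs 104→106
Sum = 0+25+46+62+77+87+95+100+104 = 596.

596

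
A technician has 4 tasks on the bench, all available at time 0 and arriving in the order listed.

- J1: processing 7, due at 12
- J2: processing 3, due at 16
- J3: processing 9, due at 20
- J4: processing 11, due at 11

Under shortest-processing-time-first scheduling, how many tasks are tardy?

1

SPT (increasing processing time): J2 J1 J3 J4.
J2: 0→3, due 16, tardiness 0
J1: 3→10, due 12, tardiness 0
J3: 10→19, due 20, tardiness 0
J4: 19→30, due 11, tardiness 19
Late tasks: 1.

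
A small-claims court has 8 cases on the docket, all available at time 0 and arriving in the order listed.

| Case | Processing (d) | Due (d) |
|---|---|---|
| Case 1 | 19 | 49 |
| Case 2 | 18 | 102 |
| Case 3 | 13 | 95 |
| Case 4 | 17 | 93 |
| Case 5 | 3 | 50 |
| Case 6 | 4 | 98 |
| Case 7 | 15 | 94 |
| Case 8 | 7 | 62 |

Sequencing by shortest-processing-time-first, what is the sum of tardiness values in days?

47

SPT (increasing processing time): Case 5 Case 6 Case 8 Case 3 Case 7 Case 4 Case 2 Case 1.
Case 5: 0→3, due 50, tardiness 0
Case 6: 3→7, due 98, tardiness 0
Case 8: 7→14, due 62, tardiness 0
Case 3: 14→27, due 95, tardiness 0
Case 7: 27→42, due 94, tardiness 0
Case 4: 42→59, due 93, tardiness 0
Case 2: 59→77, due 102, tardiness 0
Case 1: 77→96, due 49, tardiness 47
Sum = 0+0+0+0+0+0+0+47 = 47.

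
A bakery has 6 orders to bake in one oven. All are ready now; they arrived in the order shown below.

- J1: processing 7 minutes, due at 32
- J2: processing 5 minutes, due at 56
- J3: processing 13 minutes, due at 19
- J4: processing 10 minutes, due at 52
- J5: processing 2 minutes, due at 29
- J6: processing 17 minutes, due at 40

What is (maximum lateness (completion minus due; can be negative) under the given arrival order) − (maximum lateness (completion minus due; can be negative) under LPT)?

FIFO (arrival order): J1 J2 J3 J4 J5 J6.
J1: 0→7, due 32, lateness -25
J2: 7→12, due 56, lateness -44
J3: 12→25, due 19, lateness 6
J4: 25→35, due 52, lateness -17
J5: 35→37, due 29, lateness 8
J6: 37→54, due 40, lateness 14
Maximum = 14.
LPT (decreasing processing time): J6 J3 J4 J1 J2 J5.
J6: 0→17, due 40, lateness -23
J3: 17→30, due 19, lateness 11
J4: 30→40, due 52, lateness -12
J1: 40→47, due 32, lateness 15
J2: 47→52, due 56, lateness -4
J5: 52→54, due 29, lateness 25
Maximum = 25.
Difference = 14 − 25 = -11.

-11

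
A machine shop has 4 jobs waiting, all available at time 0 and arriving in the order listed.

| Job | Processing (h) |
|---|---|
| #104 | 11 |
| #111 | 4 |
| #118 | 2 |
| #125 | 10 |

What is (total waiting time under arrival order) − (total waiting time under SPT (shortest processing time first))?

FIFO (arrival order): #104 #111 #118 #125.
#104: waits 0, runs 0→11
#111: waits 11, runs 11→15
#118: waits 15, runs 15→17
#125: waits 17, runs 17→27
Sum = 0+11+15+17 = 43.
SPT (increasing processing time): #118 #111 #125 #104.
#118: waits 0, runs 0→2
#111: waits 2, runs 2→6
#125: waits 6, runs 6→16
#104: waits 16, runs 16→27
Sum = 0+2+6+16 = 24.
Difference = 43 − 24 = 19.

19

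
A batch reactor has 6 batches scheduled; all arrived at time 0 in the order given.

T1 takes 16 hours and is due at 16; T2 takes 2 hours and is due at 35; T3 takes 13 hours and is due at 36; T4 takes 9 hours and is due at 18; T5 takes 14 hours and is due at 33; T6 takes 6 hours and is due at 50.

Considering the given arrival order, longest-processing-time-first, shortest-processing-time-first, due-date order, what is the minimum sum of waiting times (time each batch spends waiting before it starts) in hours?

FIFO (arrival order): T1 T2 T3 T4 T5 T6.
T1: waits 0, runs 0→16
T2: waits 16, runs 16→18
T3: waits 18, runs 18→31
T4: waits 31, runs 31→40
T5: waits 40, runs 40→54
T6: waits 54, runs 54→60
Sum = 0+16+18+31+40+54 = 159.
LPT (decreasing processing time): T1 T5 T3 T4 T6 T2.
T1: waits 0, runs 0→16
T5: waits 16, runs 16→30
T3: waits 30, runs 30→43
T4: waits 43, runs 43→52
T6: waits 52, runs 52→58
T2: waits 58, runs 58→60
Sum = 0+16+30+43+52+58 = 199.
SPT (increasing processing time): T2 T6 T4 T3 T5 T1.
T2: waits 0, runs 0→2
T6: waits 2, runs 2→8
T4: waits 8, runs 8→17
T3: waits 17, runs 17→30
T5: waits 30, runs 30→44
T1: waits 44, runs 44→60
Sum = 0+2+8+17+30+44 = 101.
EDD (increasing due date): T1 T4 T5 T2 T3 T6.
T1: waits 0, runs 0→16
T4: waits 16, runs 16→25
T5: waits 25, runs 25→39
T2: waits 39, runs 39→41
T3: waits 41, runs 41→54
T6: waits 54, runs 54→60
Sum = 0+16+25+39+41+54 = 175.
FIFO 159, LPT 199, SPT 101, EDD 175 → minimum 101.

101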